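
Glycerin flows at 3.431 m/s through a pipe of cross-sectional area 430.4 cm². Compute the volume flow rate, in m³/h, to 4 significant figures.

Q ≈ 531.6 m³/h

Q = A·v = 0.04304 m² × 3.431 m/s = 0.1477 m³/s.
Converting: 0.1477 m³/s × 3600 = 531.6 m³/h.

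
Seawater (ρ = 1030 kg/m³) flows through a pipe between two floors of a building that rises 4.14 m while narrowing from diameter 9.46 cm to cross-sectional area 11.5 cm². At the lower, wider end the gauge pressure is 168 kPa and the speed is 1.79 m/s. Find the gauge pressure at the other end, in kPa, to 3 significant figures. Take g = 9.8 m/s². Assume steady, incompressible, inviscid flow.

Continuity gives A₁v₁ = A₂v₂, so v₂ = (70.3 cm²)/(11.5 cm²) × 1.79 m/s = 10.9 m/s.
Bernoulli: P₁ + ½ρv₁² + ρg h₁ = P₂ + ½ρv₂² + ρg h₂, so P₂ = P₁ + ½ρ(v₁² − v₂²) − ρg(h₂ − h₁).
P₂ = 168000 + ½·1030·(1.79² − 10.9²) − 1030·9.8·(+4.14) = 168000 + (-60000) − (41800) = 66200 Pa.

66.2 kPa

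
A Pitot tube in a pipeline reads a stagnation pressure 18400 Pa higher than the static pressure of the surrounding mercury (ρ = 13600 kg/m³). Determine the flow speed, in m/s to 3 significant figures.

The dynamic pressure equals the rise in static pressure at the stagnation point: ΔP = ½ρv².
v = √(2ΔP/ρ) = √(2·18400/13600) = 1.64 m/s.

1.64 m/s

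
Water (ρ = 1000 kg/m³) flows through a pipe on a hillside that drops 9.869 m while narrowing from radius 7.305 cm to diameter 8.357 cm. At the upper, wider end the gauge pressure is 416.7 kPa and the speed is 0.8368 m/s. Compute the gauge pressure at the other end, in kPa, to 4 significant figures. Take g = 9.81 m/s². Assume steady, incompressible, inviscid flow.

Mass conservation (A₁v₁ = A₂v₂) gives v₂ = 0.8368 × 167.6/54.85 = 2.558 m/s.
Energy conservation along the streamline gives P₂ = P₁ − ½ρ(v₂² − v₁²) − ρg(h₂ − h₁).
P₂ = 416700 + ½·1000·(0.8368² − 2.558²) − 1000·9.81·(−9.869) = 416700 + (-2920) − (-96810) = 510600 Pa.

510.6 kPa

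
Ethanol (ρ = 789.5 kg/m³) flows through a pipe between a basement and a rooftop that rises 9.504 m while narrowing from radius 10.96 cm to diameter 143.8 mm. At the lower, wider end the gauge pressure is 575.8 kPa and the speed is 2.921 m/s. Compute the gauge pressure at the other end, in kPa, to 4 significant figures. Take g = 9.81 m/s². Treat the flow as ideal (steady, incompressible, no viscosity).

The volume flow rate is constant, so v₂ = (A₁/A₂)v₁ = (377.4/162.4)·2.921 = 6.787 m/s.
Bernoulli: P₁ + ½ρv₁² + ρg h₁ = P₂ + ½ρv₂² + ρg h₂, so P₂ = P₁ + ½ρ(v₁² − v₂²) − ρg(h₂ − h₁).
P₂ = 575800 + ½·789.5·(2.921² − 6.787²) − 789.5·9.81·(+9.504) = 575800 + (-14820) − (73610) = 487400 Pa.

P₂ ≈ 487.4 kPa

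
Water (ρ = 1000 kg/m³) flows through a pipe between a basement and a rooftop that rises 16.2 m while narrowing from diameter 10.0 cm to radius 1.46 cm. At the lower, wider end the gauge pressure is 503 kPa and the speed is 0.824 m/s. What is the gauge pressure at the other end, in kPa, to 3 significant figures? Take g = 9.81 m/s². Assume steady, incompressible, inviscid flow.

P₂ = 298 kPa

Continuity gives A₁v₁ = A₂v₂, so v₂ = (78.5 cm²)/(6.70 cm²) × 0.824 m/s = 9.66 m/s.
Applying Bernoulli between the two ends and solving for P₂: P₂ = P₁ + ½ρ(v₁² − v₂²) − ρgΔh.
P₂ = 503000 + ½·1000·(0.824² − 9.66²) − 1000·9.81·(+16.2) = 503000 + (-46400) − (159000) = 298000 Pa.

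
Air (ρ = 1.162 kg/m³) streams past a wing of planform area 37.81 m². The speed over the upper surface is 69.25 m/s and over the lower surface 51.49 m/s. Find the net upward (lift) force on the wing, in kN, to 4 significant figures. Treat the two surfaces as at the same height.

47.11 kN

The faster flow above has the lower pressure; Bernoulli (same height) gives ΔP = ½ρ(v_up² − v_low²).
ΔP = ½·1.162·(69.25² − 51.49²) = 1246 Pa.
Lift = ΔP · A = 1246 × 37.81 = 47110 N.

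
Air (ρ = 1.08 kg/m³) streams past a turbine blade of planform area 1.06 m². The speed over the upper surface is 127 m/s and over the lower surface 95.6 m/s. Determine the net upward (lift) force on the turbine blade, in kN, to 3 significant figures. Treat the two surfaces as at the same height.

The faster flow above has the lower pressure; Bernoulli (same height) gives ΔP = ½ρ(v_up² − v_low²).
ΔP = ½·1.08·(127² − 95.6²) = 3770 Pa.
Lift = ΔP · A = 3770 × 1.06 = 4000 N.

F ≈ 4.00 kN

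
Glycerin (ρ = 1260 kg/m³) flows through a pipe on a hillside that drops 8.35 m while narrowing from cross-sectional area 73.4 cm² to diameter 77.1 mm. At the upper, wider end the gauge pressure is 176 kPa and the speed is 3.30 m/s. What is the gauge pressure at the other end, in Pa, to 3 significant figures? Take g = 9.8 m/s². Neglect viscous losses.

Mass conservation (A₁v₁ = A₂v₂) gives v₂ = 3.30 × 73.4/46.7 = 5.19 m/s.
Energy conservation along the streamline gives P₂ = P₁ − ½ρ(v₂² − v₁²) − ρg(h₂ − h₁).
P₂ = 176000 + ½·1260·(3.30² − 5.19²) − 1260·9.8·(−8.35) = 176000 + (-10100) − (-103000) = 269000 Pa.

P₂ ≈ 269000 Pa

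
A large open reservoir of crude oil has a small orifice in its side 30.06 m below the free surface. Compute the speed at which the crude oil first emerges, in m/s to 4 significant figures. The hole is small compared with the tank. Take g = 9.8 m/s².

Bernoulli from surface to hole (P equal, v_surface ≈ 0): v = √(2gh) = √(2×9.8×30.06) = 24.27 m/s.

v ≈ 24.27 m/s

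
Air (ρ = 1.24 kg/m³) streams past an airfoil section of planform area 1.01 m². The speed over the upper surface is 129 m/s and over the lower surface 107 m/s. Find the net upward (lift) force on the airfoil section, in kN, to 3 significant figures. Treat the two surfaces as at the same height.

With equal heights on the two surfaces, Bernoulli gives P_lower − P_upper = ½ρ(v_upper² − v_lower²).
ΔP = ½·1.24·(129² − 107²) = 3220 Pa.
Lift = ΔP · A = 3220 × 1.01 = 3250 N.

3.25 kN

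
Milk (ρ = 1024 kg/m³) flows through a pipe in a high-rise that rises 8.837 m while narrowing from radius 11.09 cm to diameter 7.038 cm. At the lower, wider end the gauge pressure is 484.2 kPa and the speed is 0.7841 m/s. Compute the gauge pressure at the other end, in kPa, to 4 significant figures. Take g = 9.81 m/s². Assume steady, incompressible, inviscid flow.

The volume flow rate is constant, so v₂ = (A₁/A₂)v₁ = (386.4/38.90)·0.7841 = 7.787 m/s.
Bernoulli: P₁ + ½ρv₁² + ρg h₁ = P₂ + ½ρv₂² + ρg h₂, so P₂ = P₁ + ½ρ(v₁² − v₂²) − ρg(h₂ − h₁).
P₂ = 484200 + ½·1024·(0.7841² − 7.787²) − 1024·9.81·(+8.837) = 484200 + (-30740) − (88770) = 364700 Pa.

P₂ ≈ 364.7 kPa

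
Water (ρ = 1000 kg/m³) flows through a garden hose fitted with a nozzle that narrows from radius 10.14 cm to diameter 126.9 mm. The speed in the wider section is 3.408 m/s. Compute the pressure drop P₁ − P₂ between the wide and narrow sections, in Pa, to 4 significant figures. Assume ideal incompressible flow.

By continuity, v₂ = v₁·A₁/A₂ = 3.408·(323.0/126.5) = 8.704 m/s.
With no height change, Bernoulli's equation is P₁ + ½ρv₁² = P₂ + ½ρv₂².
P₁ − P₂ = ½·1000·(8.704² − 3.408²) = ½·1000·64.14 = 32070 Pa.

ΔP ≈ 32070 Pa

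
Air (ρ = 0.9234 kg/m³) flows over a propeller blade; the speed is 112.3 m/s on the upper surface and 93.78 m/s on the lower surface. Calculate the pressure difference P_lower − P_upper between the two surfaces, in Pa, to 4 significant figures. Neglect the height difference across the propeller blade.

Bernoulli (same height): P_lower − P_upper = ½ρ(v_upper² − v_lower²).
ΔP = ½·0.9234·(112.3² − 93.78²) = 1762 Pa.

ΔP ≈ 1762 Pa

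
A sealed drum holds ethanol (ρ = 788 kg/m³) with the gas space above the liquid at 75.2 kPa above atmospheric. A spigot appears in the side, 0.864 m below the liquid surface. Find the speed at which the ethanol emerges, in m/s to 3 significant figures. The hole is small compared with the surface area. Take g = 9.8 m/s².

Take point 1 at the surface (v₁ ≈ 0) and point 2 at the hole (at atmospheric pressure). Bernoulli: P₁ + ρg h = P_atm + ½ρv₂².
With P₁ − P_atm = 75200 Pa, v₂ = √(2gh + 2ΔP/ρ) = √(2·9.8·0.864 + 2·75200/788) = 14.4 m/s.

14.4 m/s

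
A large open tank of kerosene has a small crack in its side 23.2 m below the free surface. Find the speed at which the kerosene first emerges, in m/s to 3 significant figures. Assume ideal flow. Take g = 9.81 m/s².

v ≈ 21.3 m/s

With the surface at rest and both surface and jet at atmospheric pressure, Bernoulli gives ρg h = ½ρv², so v = √(2gh) = √(2·9.81·23.2) = 21.3 m/s.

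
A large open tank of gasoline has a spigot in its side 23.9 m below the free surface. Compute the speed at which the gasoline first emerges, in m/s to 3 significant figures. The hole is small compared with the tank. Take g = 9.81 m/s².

v ≈ 21.7 m/s

Torricelli's result v = √(2gh) gives v = √(2·9.81·23.9) = 21.7 m/s.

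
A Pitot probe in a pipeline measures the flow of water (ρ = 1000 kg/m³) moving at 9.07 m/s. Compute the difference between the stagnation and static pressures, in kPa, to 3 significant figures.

ΔP ≈ 41.1 kPa

The dynamic pressure equals the rise in static pressure at the stagnation point: ΔP = ½ρv².
ΔP = ½·1000·9.07² = 41100 Pa.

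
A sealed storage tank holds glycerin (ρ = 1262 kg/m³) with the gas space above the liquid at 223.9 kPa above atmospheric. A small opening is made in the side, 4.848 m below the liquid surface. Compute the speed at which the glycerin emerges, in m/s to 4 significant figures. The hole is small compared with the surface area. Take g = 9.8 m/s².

Take point 1 at the surface (v₁ ≈ 0) and point 2 at the hole (at atmospheric pressure). Bernoulli: P₁ + ρg h = P_atm + ½ρv₂².
With P₁ − P_atm = 223900 Pa, v₂ = √(2gh + 2ΔP/ρ) = √(2·9.8·4.848 + 2·223900/1262) = 21.21 m/s.

v ≈ 21.21 m/s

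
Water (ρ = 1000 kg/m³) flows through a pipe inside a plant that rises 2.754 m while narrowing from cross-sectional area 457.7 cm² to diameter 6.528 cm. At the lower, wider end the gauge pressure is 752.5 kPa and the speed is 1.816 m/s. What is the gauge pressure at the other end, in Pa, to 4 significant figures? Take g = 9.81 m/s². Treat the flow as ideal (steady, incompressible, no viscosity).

418800 Pa

By continuity, v₂ = v₁·A₁/A₂ = 1.816·(457.7/33.47) = 24.83 m/s.
Energy conservation along the streamline gives P₂ = P₁ − ½ρ(v₂² − v₁²) − ρg(h₂ − h₁).
P₂ = 752500 + ½·1000·(1.816² − 24.83²) − 1000·9.81·(+2.754) = 752500 + (-306700) − (27020) = 418800 Pa.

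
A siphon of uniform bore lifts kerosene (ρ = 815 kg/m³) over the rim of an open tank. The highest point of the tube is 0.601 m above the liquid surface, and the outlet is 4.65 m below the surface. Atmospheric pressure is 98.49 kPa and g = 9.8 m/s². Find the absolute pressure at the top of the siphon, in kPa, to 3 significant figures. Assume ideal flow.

The outlet speed comes from Torricelli: v = √(2g·4.65) = 9.55 m/s.
With constant cross-section the crest speed equals v; applying Bernoulli from the surface up to the crest, P_top = P_atm − ½ρv² − ρg·h_top.
P_top = 98490 − ½·815·9.55² − 815·9.8·0.601 = 56600 Pa.

P_top ≈ 56.6 kPa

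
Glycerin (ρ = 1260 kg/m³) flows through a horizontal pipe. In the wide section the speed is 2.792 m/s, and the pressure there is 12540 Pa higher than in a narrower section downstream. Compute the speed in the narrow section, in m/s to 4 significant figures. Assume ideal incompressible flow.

Along the level pipe P + ½ρv² is conserved, hence v₂² = v₁² + 2(P₁ − P₂)/ρ.
v₂ = √(2.792² + 2·12540/1260) = √(7.795 + 19.90) = 5.263 m/s.

v₂ = 5.263 m/s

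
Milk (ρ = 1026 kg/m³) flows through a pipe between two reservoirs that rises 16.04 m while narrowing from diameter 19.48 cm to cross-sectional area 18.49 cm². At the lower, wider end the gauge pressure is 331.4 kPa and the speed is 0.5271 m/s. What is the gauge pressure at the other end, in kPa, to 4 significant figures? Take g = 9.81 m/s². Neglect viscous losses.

Mass conservation (A₁v₁ = A₂v₂) gives v₂ = 0.5271 × 298.0/18.49 = 8.496 m/s.
Energy conservation along the streamline gives P₂ = P₁ − ½ρ(v₂² − v₁²) − ρg(h₂ − h₁).
P₂ = 331400 + ½·1026·(0.5271² − 8.496²) − 1026·9.81·(+16.04) = 331400 + (-36890) − (161400) = 133100 Pa.

P₂ ≈ 133.1 kPa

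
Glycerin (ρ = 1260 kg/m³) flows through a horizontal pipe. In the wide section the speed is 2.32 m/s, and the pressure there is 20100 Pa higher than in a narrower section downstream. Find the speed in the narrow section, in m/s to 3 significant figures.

v₂ ≈ 6.11 m/s

With h₁ = h₂, rearranging Bernoulli gives v₂ = √(v₁² + 2ΔP/ρ).
v₂ = √(2.32² + 2·20100/1260) = √(5.38 + 31.9) = 6.11 m/s.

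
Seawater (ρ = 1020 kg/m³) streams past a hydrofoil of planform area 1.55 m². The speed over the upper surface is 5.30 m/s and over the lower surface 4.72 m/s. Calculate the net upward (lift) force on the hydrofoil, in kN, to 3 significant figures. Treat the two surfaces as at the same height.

4.59 kN

From P + ½ρv² = const at equal height, P_low − P_up = ½ρ(v_up² − v_low²).
ΔP = ½·1020·(5.30² − 4.72²) = 2960 Pa.
Lift = ΔP · A = 2960 × 1.55 = 4590 N.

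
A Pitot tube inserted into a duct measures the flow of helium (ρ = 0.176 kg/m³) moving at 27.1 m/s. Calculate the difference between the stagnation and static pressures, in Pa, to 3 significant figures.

The dynamic pressure equals the rise in static pressure at the stagnation point: ΔP = ½ρv².
ΔP = ½·0.176·27.1² = 64.6 Pa.

64.6 Pa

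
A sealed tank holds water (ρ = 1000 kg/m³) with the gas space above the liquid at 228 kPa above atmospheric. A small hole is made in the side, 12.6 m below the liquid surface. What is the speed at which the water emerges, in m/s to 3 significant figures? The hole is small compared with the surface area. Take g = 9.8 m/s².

Take point 1 at the surface (v₁ ≈ 0) and point 2 at the hole (at atmospheric pressure). Bernoulli: P₁ + ρg h = P_atm + ½ρv₂².
With P₁ − P_atm = 228000 Pa, v₂ = √(2gh + 2ΔP/ρ) = √(2·9.8·12.6 + 2·228000/1000) = 26.5 m/s.

v = 26.5 m/s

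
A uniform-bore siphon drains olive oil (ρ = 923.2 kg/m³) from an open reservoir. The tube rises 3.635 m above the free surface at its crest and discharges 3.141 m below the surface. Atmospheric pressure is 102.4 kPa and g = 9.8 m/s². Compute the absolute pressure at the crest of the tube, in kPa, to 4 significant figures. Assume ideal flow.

P_top ≈ 41.10 kPa

From the surface to the outlet (both open to atmosphere, surface at rest): v = √(2g·h_out) = √(2·9.8·3.141) = 7.846 m/s.
With constant cross-section the crest speed equals v; applying Bernoulli from the surface up to the crest, P_top = P_atm − ½ρv² − ρg·h_top.
P_top = 102400 − ½·923.2·7.846² − 923.2·9.8·3.635 = 41100 Pa.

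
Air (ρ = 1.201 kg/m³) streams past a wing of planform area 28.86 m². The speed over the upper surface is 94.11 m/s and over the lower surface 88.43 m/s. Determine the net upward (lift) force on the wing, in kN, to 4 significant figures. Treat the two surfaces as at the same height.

F ≈ 17.97 kN

From P + ½ρv² = const at equal height, P_low − P_up = ½ρ(v_up² − v_low²).
ΔP = ½·1.201·(94.11² − 88.43²) = 622.6 Pa.
Lift = ΔP · A = 622.6 × 28.86 = 17970 N.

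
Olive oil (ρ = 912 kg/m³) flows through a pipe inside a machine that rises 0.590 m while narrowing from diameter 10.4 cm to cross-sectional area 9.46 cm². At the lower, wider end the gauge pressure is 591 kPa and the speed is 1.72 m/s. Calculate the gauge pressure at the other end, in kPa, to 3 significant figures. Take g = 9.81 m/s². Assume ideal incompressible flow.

Mass conservation (A₁v₁ = A₂v₂) gives v₂ = 1.72 × 84.9/9.46 = 15.4 m/s.
Bernoulli: P₁ + ½ρv₁² + ρg h₁ = P₂ + ½ρv₂² + ρg h₂, so P₂ = P₁ + ½ρ(v₁² − v₂²) − ρg(h₂ − h₁).
P₂ = 591000 + ½·912·(1.72² − 15.4²) − 912·9.81·(+0.590) = 591000 + (-107000) − (5280) = 478000 Pa.

P₂ ≈ 478 kPa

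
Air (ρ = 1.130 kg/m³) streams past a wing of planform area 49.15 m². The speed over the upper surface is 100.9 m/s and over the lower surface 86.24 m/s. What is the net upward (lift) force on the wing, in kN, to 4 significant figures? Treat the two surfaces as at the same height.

From P + ½ρv² = const at equal height, P_low − P_up = ½ρ(v_up² − v_low²).
ΔP = ½·1.130·(100.9² − 86.24²) = 1550 Pa.
Lift = ΔP · A = 1550 × 49.15 = 76190 N.

F = 76.19 kN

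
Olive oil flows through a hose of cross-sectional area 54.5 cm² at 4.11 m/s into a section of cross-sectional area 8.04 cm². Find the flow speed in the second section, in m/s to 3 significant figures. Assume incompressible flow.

v₂ ≈ 27.9 m/s

The volume flow rate is constant, so v₂ = (A₁/A₂)v₁ = (54.5/8.04)·4.11 = 27.9 m/s.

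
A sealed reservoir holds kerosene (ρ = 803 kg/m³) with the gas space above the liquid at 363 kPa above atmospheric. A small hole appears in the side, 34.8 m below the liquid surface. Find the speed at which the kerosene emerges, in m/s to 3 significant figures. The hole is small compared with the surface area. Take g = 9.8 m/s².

Take point 1 at the surface (v₁ ≈ 0) and point 2 at the hole (at atmospheric pressure). Bernoulli: P₁ + ρg h = P_atm + ½ρv₂².
With P₁ − P_atm = 363000 Pa, v₂ = √(2gh + 2ΔP/ρ) = √(2·9.8·34.8 + 2·363000/803) = 39.8 m/s.

39.8 m/s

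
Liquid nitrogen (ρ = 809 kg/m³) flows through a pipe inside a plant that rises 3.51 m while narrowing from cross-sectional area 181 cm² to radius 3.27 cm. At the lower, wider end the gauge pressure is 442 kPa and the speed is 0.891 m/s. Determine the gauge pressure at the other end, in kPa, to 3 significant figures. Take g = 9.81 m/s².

The volume flow rate is constant, so v₂ = (A₁/A₂)v₁ = (181/33.6)·0.891 = 4.80 m/s.
Bernoulli: P₁ + ½ρv₁² + ρg h₁ = P₂ + ½ρv₂² + ρg h₂, so P₂ = P₁ + ½ρ(v₁² − v₂²) − ρg(h₂ − h₁).
P₂ = 442000 + ½·809·(0.891² − 4.80²) − 809·9.81·(+3.51) = 442000 + (-9000) − (27900) = 405000 Pa.

405 kPa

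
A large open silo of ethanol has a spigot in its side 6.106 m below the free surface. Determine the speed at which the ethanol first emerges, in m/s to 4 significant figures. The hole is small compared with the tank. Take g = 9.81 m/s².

The surface is effectively still and both ends are open, so ½v² = gh and v = √(2·9.81·6.106) = 10.95 m/s.

v ≈ 10.95 m/s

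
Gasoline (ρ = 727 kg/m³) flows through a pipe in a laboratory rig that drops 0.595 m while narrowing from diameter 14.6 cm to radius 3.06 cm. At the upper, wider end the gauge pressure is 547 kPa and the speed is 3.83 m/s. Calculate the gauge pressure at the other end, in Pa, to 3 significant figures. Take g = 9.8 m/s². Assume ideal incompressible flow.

By continuity, v₂ = v₁·A₁/A₂ = 3.83·(167/29.4) = 21.8 m/s.
Applying Bernoulli between the two ends and solving for P₂: P₂ = P₁ + ½ρ(v₁² − v₂²) − ρgΔh.
P₂ = 547000 + ½·727·(3.83² − 21.8²) − 727·9.8·(−0.595) = 547000 + (-167000) − (-4240) = 384000 Pa.

384000 Pa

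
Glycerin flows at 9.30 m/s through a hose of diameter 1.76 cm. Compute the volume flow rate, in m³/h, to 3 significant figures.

Q ≈ 8.15 m³/h

Q = A·v = 0.000243 m² × 9.30 m/s = 0.00226 m³/s.
Converting: 0.00226 m³/s × 3600 = 8.15 m³/h.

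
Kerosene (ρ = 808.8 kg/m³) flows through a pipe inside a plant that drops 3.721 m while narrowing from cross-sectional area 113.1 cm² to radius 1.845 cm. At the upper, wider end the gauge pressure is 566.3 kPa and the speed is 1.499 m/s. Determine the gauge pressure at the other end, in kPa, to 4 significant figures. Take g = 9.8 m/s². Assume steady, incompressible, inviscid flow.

Continuity gives A₁v₁ = A₂v₂, so v₂ = (113.1 cm²)/(10.69 cm²) × 1.499 m/s = 15.85 m/s.
Bernoulli: P₁ + ½ρv₁² + ρg h₁ = P₂ + ½ρv₂² + ρg h₂, so P₂ = P₁ + ½ρ(v₁² − v₂²) − ρg(h₂ − h₁).
P₂ = 566300 + ½·808.8·(1.499² − 15.85²) − 808.8·9.8·(−3.721) = 566300 + (-100700) − (-29490) = 495100 Pa.

P₂ ≈ 495.1 kPa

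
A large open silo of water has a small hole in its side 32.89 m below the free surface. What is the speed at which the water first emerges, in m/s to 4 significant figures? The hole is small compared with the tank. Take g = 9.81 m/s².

The surface is effectively still and both ends are open, so ½v² = gh and v = √(2·9.81·32.89) = 25.40 m/s.

v ≈ 25.40 m/s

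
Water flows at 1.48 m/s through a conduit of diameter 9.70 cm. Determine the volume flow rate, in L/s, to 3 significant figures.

Q = A·v = 0.00739 m² × 1.48 m/s = 0.0109 m³/s.
Converting: 0.0109 m³/s × 1000 = 10.9 L/s.

10.9 L/s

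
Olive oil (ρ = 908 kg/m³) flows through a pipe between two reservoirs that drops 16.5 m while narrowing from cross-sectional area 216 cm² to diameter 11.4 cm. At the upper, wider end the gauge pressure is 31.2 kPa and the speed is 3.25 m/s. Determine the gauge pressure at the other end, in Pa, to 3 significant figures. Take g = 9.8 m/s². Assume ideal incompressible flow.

P₂ ≈ 161000 Pa

Mass conservation (A₁v₁ = A₂v₂) gives v₂ = 3.25 × 216/102 = 6.88 m/s.
Energy conservation along the streamline gives P₂ = P₁ − ½ρ(v₂² − v₁²) − ρg(h₂ − h₁).
P₂ = 31200 + ½·908·(3.25² − 6.88²) − 908·9.8·(−16.5) = 31200 + (-16700) − (-147000) = 161000 Pa.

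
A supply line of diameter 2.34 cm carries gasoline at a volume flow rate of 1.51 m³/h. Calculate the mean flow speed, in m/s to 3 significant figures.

Q = 1.51 m³/h = 0.000419 m³/s.
v = Q/A = 0.000419 / 0.000430 = 0.975 m/s.

v ≈ 0.975 m/s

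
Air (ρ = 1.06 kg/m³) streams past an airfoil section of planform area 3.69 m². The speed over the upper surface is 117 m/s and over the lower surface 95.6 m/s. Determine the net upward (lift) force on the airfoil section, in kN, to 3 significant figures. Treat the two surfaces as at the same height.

F ≈ 8.90 kN

The faster flow above has the lower pressure; Bernoulli (same height) gives ΔP = ½ρ(v_up² − v_low²).
ΔP = ½·1.06·(117² − 95.6²) = 2410 Pa.
Lift = ΔP · A = 2410 × 3.69 = 8900 N.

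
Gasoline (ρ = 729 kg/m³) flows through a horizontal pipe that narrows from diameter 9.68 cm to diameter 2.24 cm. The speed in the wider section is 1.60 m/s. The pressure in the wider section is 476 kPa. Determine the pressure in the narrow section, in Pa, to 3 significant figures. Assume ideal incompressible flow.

152000 Pa

Mass conservation (A₁v₁ = A₂v₂) gives v₂ = 1.60 × 73.6/3.94 = 29.9 m/s.
Along the horizontal streamline, P + ½ρv² is constant.
P₂ = P₁ − ½ρ(v₂² − v₁²) = 476000 − ½·729·(29.9² − 1.60²) = 476000 − 324000 = 152000 Pa.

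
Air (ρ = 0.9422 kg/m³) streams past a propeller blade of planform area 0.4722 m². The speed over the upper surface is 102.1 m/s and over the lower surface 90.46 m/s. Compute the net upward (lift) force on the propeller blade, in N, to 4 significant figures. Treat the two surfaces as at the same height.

The faster flow above has the lower pressure; Bernoulli (same height) gives ΔP = ½ρ(v_up² − v_low²).
ΔP = ½·0.9422·(102.1² − 90.46²) = 1056 Pa.
Lift = ΔP · A = 1056 × 0.4722 = 498.6 N.

F ≈ 498.6 N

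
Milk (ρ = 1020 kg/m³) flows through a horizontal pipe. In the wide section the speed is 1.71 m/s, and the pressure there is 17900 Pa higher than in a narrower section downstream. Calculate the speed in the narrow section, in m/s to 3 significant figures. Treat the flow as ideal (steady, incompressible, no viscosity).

Horizontal Bernoulli: P₁ + ½ρv₁² = P₂ + ½ρv₂², so v₂² = v₁² + 2(P₁ − P₂)/ρ.
v₂ = √(1.71² + 2·17900/1020) = √(2.92 + 35.1) = 6.17 m/s.

6.17 m/s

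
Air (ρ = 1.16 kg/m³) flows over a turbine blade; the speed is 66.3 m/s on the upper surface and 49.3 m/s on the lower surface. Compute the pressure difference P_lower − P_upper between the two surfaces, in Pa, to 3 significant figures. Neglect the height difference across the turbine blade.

The pressure is lower where the speed is higher: ΔP = ½ρ(v_up² − v_low²).
ΔP = ½·1.16·(66.3² − 49.3²) = 1140 Pa.

1140 Pa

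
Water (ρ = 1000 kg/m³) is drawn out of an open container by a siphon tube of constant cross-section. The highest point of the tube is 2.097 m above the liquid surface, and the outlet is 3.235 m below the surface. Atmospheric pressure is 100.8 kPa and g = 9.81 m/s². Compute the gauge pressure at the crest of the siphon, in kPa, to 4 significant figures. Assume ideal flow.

From the surface to the outlet (both open to atmosphere, surface at rest): v = √(2g·h_out) = √(2·9.81·3.235) = 7.967 m/s.
Continuity keeps v the same throughout the tube; from surface to crest, P_atm + 0 = P_top + ½ρv² + ρg·h_top.
P_top = 100800 − ½·1000·7.967² − 1000·9.81·2.097 = 48490 Pa. So P_gauge = P_top − P_atm = -52310 Pa.

P_gauge ≈ -52.31 kPa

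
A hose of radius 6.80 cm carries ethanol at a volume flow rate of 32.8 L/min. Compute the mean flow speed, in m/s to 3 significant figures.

v = 0.0376 m/s

Q = 32.8 L/min = 0.000547 m³/s.
v = Q/A = 0.000547 / 0.0145 = 0.0376 m/s.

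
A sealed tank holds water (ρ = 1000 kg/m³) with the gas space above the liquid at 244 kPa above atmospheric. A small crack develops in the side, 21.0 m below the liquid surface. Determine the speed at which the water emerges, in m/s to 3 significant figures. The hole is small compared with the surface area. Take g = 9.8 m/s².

30.0 m/s

Take point 1 at the surface (v₁ ≈ 0) and point 2 at the hole (at atmospheric pressure). Bernoulli: P₁ + ρg h = P_atm + ½ρv₂².
With P₁ − P_atm = 244000 Pa, v₂ = √(2gh + 2ΔP/ρ) = √(2·9.8·21.0 + 2·244000/1000) = 30.0 m/s.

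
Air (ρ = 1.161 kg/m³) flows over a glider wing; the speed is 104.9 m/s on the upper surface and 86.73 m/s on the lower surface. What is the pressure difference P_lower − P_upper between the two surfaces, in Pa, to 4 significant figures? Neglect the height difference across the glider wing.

ΔP ≈ 2021 Pa

With negligible Δh, P + ½ρv² is constant, so P_low − P_up = ½ρ(v_up² − v_low²).
ΔP = ½·1.161·(104.9² − 86.73²) = 2021 Pa.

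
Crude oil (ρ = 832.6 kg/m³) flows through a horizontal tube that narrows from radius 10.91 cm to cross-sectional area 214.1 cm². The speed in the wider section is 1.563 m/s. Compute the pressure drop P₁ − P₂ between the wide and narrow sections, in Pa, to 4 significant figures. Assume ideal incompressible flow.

ΔP ≈ 2085 Pa

The volume flow rate is constant, so v₂ = (A₁/A₂)v₁ = (373.9/214.1)·1.563 = 2.730 m/s.
With no height change, Bernoulli's equation is P₁ + ½ρv₁² = P₂ + ½ρv₂².
P₁ − P₂ = ½·832.6·(2.730² − 1.563²) = ½·832.6·5.009 = 2085 Pa.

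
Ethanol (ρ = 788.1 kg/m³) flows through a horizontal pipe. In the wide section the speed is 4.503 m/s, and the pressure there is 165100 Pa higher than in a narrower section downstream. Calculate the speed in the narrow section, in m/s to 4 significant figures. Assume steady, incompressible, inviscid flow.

v₂ ≈ 20.96 m/s

Along the level pipe P + ½ρv² is conserved, hence v₂² = v₁² + 2(P₁ − P₂)/ρ.
v₂ = √(4.503² + 2·165100/788.1) = √(20.28 + 419.0) = 20.96 m/s.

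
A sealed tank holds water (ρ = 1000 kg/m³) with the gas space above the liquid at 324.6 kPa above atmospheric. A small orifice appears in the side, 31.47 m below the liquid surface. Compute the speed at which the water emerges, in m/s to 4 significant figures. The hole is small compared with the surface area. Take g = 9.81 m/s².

v ≈ 35.59 m/s

Take point 1 at the surface (v₁ ≈ 0) and point 2 at the hole (at atmospheric pressure). Bernoulli: P₁ + ρg h = P_atm + ½ρv₂².
With P₁ − P_atm = 324600 Pa, v₂ = √(2gh + 2ΔP/ρ) = √(2·9.81·31.47 + 2·324600/1000) = 35.59 m/s.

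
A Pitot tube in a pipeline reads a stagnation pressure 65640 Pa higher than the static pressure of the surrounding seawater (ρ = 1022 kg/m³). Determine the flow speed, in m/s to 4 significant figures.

11.33 m/s

Bernoulli between the free stream and the stagnation point: ½ρv² = P_stag − P_static.
v = √(2ΔP/ρ) = √(2·65640/1022) = 11.33 m/s.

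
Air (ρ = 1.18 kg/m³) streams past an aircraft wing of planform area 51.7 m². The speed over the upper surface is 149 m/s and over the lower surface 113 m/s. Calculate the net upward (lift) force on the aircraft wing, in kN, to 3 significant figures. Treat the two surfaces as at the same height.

F ≈ 288 kN

From P + ½ρv² = const at equal height, P_low − P_up = ½ρ(v_up² − v_low²).
ΔP = ½·1.18·(149² − 113²) = 5560 Pa.
Lift = ΔP · A = 5560 × 51.7 = 288000 N.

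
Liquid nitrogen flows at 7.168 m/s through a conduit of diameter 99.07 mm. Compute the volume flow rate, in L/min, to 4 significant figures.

3315 L/min

Q = A·v = 0.007709 m² × 7.168 m/s = 0.05526 m³/s.
Converting: 0.05526 m³/s × 60000 = 3315 L/min.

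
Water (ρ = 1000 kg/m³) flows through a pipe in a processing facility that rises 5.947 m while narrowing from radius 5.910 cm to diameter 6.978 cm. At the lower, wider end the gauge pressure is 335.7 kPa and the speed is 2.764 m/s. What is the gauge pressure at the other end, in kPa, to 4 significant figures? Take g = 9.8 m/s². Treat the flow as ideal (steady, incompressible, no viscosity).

P₂ ≈ 249.8 kPa

The volume flow rate is constant, so v₂ = (A₁/A₂)v₁ = (109.7/38.24)·2.764 = 7.931 m/s.
Bernoulli: P₁ + ½ρv₁² + ρg h₁ = P₂ + ½ρv₂² + ρg h₂, so P₂ = P₁ + ½ρ(v₁² − v₂²) − ρg(h₂ − h₁).
P₂ = 335700 + ½·1000·(2.764² − 7.931²) − 1000·9.8·(+5.947) = 335700 + (-27630) − (58280) = 249800 Pa.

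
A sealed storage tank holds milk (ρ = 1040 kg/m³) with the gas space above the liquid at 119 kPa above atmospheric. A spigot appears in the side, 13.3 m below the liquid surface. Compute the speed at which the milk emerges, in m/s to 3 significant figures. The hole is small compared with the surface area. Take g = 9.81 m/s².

v ≈ 22.1 m/s

Take point 1 at the surface (v₁ ≈ 0) and point 2 at the hole (at atmospheric pressure). Bernoulli: P₁ + ρg h = P_atm + ½ρv₂².
With P₁ − P_atm = 119000 Pa, v₂ = √(2gh + 2ΔP/ρ) = √(2·9.81·13.3 + 2·119000/1040) = 22.1 m/s.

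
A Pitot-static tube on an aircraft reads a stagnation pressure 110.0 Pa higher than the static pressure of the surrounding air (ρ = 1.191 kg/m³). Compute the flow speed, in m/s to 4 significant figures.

At the stagnation point the flow is brought to rest, so Bernoulli gives P_stag − P_static = ½ρv².
v = √(2ΔP/ρ) = √(2·110.0/1.191) = 13.59 m/s.

v ≈ 13.59 m/s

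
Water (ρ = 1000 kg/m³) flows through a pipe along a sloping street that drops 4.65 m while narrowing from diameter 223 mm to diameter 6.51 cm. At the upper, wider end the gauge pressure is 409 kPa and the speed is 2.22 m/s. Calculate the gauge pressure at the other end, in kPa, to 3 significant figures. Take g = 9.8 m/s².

118 kPa

Continuity gives A₁v₁ = A₂v₂, so v₂ = (391 cm²)/(33.3 cm²) × 2.22 m/s = 26.0 m/s.
Energy conservation along the streamline gives P₂ = P₁ − ½ρ(v₂² − v₁²) − ρg(h₂ − h₁).
P₂ = 409000 + ½·1000·(2.22² − 26.0²) − 1000·9.8·(−4.65) = 409000 + (-337000) − (-45600) = 118000 Pa.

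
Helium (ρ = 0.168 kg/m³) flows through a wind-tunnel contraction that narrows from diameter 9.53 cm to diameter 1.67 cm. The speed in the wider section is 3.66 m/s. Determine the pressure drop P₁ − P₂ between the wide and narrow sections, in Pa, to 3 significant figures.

By continuity, v₂ = v₁·A₁/A₂ = 3.66·(71.3/2.19) = 119 m/s.
With no height change, Bernoulli's equation is P₁ + ½ρv₁² = P₂ + ½ρv₂².
P₁ − P₂ = ½·0.168·(119² − 3.66²) = ½·0.168·14200 = 1190 Pa.

1190 Pa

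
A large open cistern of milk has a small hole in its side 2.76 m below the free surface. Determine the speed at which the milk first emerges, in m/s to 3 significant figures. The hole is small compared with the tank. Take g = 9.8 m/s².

Torricelli's result v = √(2gh) gives v = √(2·9.8·2.76) = 7.35 m/s.

7.35 m/s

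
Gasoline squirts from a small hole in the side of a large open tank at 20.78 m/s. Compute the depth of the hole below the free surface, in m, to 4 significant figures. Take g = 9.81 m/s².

h ≈ 22.01 m

Inverting v = √(2gh) gives h = v² / 2g.
h = 20.78²/(2·9.81) = 431.8/19.62 = 22.01 m.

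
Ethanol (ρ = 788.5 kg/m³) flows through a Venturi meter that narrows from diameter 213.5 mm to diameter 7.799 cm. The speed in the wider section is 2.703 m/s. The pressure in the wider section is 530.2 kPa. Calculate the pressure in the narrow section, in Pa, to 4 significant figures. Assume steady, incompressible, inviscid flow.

P₂ ≈ 371300 Pa

By continuity, v₂ = v₁·A₁/A₂ = 2.703·(358.0/47.77) = 20.26 m/s.
Along the horizontal streamline, P + ½ρv² is constant.
P₂ = P₁ − ½ρ(v₂² − v₁²) = 530200 − ½·788.5·(20.26² − 2.703²) = 530200 − 158900 = 371300 Pa.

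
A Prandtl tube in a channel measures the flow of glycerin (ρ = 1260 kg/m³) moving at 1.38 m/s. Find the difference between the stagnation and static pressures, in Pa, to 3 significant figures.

The dynamic pressure equals the rise in static pressure at the stagnation point: ΔP = ½ρv².
ΔP = ½·1260·1.38² = 1200 Pa.

1200 Pa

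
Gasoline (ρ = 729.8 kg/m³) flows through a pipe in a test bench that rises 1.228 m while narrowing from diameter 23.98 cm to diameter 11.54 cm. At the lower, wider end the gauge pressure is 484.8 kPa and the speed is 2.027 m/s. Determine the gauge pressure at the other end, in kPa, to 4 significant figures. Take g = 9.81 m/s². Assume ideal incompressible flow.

The volume flow rate is constant, so v₂ = (A₁/A₂)v₁ = (451.6/104.6)·2.027 = 8.753 m/s.
Applying Bernoulli between the two ends and solving for P₂: P₂ = P₁ + ½ρ(v₁² − v₂²) − ρgΔh.
P₂ = 484800 + ½·729.8·(2.027² − 8.753²) − 729.8·9.81·(+1.228) = 484800 + (-26460) − (8792) = 449600 Pa.

449.6 kPa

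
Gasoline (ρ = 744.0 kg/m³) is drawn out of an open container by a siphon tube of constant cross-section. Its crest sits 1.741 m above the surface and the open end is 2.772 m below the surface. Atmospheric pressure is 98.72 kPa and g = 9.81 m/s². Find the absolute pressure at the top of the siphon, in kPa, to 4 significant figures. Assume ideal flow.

65.78 kPa

Bernoulli surface→outlet gives ½v² = g·h_out, so v = √(2·9.81·2.772) = 7.375 m/s.
Continuity keeps v the same throughout the tube; from surface to crest, P_atm + 0 = P_top + ½ρv² + ρg·h_top.
P_top = 98720 − ½·744.0·7.375² − 744.0·9.81·1.741 = 65780 Pa.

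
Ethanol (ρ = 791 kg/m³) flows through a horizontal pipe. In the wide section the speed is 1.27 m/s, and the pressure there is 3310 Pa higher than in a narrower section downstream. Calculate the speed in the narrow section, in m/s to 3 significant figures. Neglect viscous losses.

Horizontal Bernoulli: P₁ + ½ρv₁² = P₂ + ½ρv₂², so v₂² = v₁² + 2(P₁ − P₂)/ρ.
v₂ = √(1.27² + 2·3310/791) = √(1.61 + 8.37) = 3.16 m/s.

v₂ = 3.16 m/s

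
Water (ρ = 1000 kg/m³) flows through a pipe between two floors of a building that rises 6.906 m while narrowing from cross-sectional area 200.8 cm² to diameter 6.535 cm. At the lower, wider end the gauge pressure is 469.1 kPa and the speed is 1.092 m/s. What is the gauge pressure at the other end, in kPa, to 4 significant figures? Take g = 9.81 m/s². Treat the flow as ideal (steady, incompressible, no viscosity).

380.6 kPa

The volume flow rate is constant, so v₂ = (A₁/A₂)v₁ = (200.8/33.54)·1.092 = 6.537 m/s.
Applying Bernoulli between the two ends and solving for P₂: P₂ = P₁ + ½ρ(v₁² − v₂²) − ρgΔh.
P₂ = 469100 + ½·1000·(1.092² − 6.537²) − 1000·9.81·(+6.906) = 469100 + (-20770) − (67750) = 380600 Pa.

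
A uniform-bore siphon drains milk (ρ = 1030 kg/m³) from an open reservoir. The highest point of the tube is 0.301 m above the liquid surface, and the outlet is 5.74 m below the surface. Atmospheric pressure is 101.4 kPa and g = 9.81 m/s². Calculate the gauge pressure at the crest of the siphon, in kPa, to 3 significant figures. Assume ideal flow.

P_gauge ≈ -61.0 kPa

Bernoulli surface→outlet gives ½v² = g·h_out, so v = √(2·9.81·5.74) = 10.6 m/s.
With constant cross-section the crest speed equals v; applying Bernoulli from the surface up to the crest, P_top = P_atm − ½ρv² − ρg·h_top.
P_top = 101400 − ½·1030·10.6² − 1030·9.81·0.301 = 40400 Pa. So P_gauge = P_top − P_atm = -61000 Pa.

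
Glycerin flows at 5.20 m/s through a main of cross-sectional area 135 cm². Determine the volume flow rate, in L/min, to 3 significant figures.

Q = A·v = 0.0135 m² × 5.20 m/s = 0.0702 m³/s.
Converting: 0.0702 m³/s × 60000 = 4210 L/min.

4210 L/min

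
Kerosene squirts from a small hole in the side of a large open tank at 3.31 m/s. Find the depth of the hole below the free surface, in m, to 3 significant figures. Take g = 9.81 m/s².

Torricelli: v = √(2gh), so h = v²/(2g).
h = 3.31²/(2·9.81) = 11.0/19.62 = 0.558 m.

0.558 m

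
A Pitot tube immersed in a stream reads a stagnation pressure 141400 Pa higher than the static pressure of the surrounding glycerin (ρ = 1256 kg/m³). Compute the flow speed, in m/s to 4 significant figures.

15.01 m/s

At the stagnation point the flow is brought to rest, so Bernoulli gives P_stag − P_static = ½ρv².
v = √(2ΔP/ρ) = √(2·141400/1256) = 15.01 m/s.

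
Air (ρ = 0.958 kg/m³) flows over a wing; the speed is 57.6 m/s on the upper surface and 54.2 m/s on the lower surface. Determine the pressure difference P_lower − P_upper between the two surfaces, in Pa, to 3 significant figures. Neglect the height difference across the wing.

ΔP = 182 Pa

With negligible Δh, P + ½ρv² is constant, so P_low − P_up = ½ρ(v_up² − v_low²).
ΔP = ½·0.958·(57.6² − 54.2²) = 182 Pa.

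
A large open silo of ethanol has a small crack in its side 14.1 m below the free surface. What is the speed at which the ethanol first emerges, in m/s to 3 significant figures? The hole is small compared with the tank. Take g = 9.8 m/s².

v = 16.6 m/s

Bernoulli from surface to hole (P equal, v_surface ≈ 0): v = √(2gh) = √(2×9.8×14.1) = 16.6 m/s.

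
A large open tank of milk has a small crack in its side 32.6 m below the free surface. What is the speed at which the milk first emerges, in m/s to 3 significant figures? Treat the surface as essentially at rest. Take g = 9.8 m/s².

Bernoulli from surface to hole (P equal, v_surface ≈ 0): v = √(2gh) = √(2×9.8×32.6) = 25.3 m/s.

v ≈ 25.3 m/s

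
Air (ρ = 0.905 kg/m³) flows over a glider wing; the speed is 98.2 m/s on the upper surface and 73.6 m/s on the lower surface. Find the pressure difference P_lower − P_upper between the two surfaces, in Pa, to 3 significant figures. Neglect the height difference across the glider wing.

ΔP = 1910 Pa

The pressure is lower where the speed is higher: ΔP = ½ρ(v_up² − v_low²).
ΔP = ½·0.905·(98.2² − 73.6²) = 1910 Pa.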